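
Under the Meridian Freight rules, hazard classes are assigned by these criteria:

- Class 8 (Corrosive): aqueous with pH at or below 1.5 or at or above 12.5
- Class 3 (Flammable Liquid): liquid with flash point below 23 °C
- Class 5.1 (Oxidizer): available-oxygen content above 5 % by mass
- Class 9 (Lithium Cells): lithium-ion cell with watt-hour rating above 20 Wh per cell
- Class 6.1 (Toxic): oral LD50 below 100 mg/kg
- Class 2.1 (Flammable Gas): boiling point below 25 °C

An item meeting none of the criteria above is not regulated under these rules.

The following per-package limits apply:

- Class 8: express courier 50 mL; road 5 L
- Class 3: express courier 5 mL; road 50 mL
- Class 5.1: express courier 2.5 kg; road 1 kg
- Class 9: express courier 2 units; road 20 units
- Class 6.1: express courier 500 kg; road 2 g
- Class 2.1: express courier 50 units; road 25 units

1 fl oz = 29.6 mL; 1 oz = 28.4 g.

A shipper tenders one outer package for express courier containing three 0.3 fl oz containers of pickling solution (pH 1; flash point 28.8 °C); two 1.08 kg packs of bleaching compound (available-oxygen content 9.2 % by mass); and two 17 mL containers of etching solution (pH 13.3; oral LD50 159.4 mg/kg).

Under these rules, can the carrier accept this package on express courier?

pH 1 meets the Class 8 criterion (Corrosive), so the pickling solution is Class 8.
The bleaching compound has available-oxygen content 9.2 % by mass, which is > 5 % by mass, so it is Class 5.1 (Oxidizer).
pH 13.3 meets the Class 8 criterion (Corrosive), so the etching solution is Class 8.
Class 8 net quantity: (three 0.3 fl oz containers = 26.64 mL) + (two 17 mL containers = 34 mL) = 60.64 mL.
60.64 mL > 50 mL (express courier limit, Class 8) — over the limit.
Class 5.1 quantity: two 1.08 kg packs = 2.16 kg.
2.16 kg is within the express courier limit of 2.5 kg for Class 5.1.

No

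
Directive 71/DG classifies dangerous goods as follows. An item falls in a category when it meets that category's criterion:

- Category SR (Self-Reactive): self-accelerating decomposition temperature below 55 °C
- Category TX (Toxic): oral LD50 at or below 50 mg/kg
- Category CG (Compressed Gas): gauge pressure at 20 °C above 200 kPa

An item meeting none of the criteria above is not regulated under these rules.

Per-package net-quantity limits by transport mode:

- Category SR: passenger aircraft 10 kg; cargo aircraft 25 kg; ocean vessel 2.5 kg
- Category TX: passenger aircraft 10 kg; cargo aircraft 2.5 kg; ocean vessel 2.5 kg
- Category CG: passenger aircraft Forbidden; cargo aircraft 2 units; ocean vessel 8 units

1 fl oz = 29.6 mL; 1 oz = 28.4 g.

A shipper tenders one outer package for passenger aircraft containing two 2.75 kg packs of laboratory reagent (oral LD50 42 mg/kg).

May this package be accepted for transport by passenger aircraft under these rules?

Laboratory reagent: oral LD50 42 mg/kg ≤ 50 mg/kg → Category TX (Toxic).
Category TX quantity: two 2.75 kg packs = 5.5 kg.
5.5 kg is within the passenger aircraft limit of 10 kg for Category TX.

Yes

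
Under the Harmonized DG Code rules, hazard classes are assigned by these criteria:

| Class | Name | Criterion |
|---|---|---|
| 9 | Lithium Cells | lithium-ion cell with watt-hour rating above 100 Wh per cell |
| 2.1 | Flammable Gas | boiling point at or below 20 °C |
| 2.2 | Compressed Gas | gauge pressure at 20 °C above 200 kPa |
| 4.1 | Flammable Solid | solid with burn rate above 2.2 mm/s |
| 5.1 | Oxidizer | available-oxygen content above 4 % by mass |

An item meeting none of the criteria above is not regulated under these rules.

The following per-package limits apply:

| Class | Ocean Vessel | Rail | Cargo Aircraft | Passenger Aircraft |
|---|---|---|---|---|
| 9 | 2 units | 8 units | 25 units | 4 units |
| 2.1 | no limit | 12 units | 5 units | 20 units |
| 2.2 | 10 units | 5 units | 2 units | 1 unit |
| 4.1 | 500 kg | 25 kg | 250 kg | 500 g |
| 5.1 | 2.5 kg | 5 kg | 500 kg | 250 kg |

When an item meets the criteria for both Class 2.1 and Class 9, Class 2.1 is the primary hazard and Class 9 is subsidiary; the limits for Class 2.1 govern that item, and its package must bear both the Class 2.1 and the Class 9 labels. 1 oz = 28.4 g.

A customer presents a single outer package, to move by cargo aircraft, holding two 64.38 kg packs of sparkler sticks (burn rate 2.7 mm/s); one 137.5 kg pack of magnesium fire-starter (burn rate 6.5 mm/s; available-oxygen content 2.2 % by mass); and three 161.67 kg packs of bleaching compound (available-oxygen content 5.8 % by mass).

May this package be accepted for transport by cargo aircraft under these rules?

No

The sparkler sticks have burn rate 2.7 mm/s, which is > 2.2 mm/s, so they are Class 4.1 (Flammable Solid).
The magnesium fire-starter has burn rate 6.5 mm/s, which is > 2.2 mm/s, so it is Class 4.1 (Flammable Solid).
Available-oxygen content 5.8 % by mass meets the Class 5.1 criterion (Oxidizer), so the bleaching compound is Class 5.1.
Class 4.1 net quantity: (two 64.38 kg packs = 128.76 kg) + 137.5 kg = 266.26 kg.
266.26 kg > 250 kg (cargo aircraft limit, Class 4.1) — over the limit.
Class 5.1 quantity: three 161.67 kg packs = 485.01 kg.
485.01 kg is within the cargo aircraft limit of 500 kg for Class 5.1.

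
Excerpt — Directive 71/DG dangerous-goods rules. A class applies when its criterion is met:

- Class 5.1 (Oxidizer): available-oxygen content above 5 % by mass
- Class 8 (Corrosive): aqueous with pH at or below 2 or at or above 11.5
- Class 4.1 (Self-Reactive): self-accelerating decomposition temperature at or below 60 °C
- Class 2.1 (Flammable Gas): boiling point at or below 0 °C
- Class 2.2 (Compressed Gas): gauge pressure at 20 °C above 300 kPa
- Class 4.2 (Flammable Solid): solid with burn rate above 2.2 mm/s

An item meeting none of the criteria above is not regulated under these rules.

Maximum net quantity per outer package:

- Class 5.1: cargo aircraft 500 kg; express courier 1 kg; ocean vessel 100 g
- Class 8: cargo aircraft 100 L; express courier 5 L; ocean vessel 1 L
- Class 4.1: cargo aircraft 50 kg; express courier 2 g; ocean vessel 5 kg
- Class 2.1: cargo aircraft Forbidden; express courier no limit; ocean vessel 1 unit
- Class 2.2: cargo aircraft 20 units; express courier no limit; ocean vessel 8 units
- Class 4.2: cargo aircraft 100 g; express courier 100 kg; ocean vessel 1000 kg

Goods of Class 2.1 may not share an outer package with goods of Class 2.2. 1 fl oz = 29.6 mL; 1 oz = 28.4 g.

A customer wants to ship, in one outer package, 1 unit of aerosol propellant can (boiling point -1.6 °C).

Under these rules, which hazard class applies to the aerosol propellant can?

Class 2.1

The aerosol propellant can has boiling point -1.6 °C, which is ≤ 0 °C, so it is Class 2.1 (Flammable Gas).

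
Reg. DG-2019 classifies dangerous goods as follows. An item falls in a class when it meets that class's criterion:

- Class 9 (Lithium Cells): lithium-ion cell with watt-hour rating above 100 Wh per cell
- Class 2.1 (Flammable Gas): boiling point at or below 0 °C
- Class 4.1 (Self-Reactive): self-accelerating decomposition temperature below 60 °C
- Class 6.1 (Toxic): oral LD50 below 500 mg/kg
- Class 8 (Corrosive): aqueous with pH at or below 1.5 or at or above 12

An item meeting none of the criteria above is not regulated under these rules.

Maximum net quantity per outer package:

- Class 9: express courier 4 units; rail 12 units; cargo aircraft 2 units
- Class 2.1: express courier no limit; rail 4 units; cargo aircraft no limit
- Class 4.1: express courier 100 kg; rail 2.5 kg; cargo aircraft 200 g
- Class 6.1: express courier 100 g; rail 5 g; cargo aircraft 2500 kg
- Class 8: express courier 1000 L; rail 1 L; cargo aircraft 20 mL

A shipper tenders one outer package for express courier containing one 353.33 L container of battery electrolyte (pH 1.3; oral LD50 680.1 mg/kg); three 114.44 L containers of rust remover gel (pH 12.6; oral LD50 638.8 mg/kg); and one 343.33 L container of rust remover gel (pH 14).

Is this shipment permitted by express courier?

pH 1.3 meets the Class 8 criterion (Corrosive), so the battery electrolyte is Class 8.
With pH 12.6 (≥ 12), the rust remover gel falls in Class 8.
The rust remover gel has pH 14, which is ≥ 12, so it is Class 8 (Corrosive).
Class 8 net quantity: 353.33 L + (three 114.44 L containers = 343.32 L) + 343.33 L = 1039.98 L.
That exceeds the Class 8 express courier limit of 1000 L.

No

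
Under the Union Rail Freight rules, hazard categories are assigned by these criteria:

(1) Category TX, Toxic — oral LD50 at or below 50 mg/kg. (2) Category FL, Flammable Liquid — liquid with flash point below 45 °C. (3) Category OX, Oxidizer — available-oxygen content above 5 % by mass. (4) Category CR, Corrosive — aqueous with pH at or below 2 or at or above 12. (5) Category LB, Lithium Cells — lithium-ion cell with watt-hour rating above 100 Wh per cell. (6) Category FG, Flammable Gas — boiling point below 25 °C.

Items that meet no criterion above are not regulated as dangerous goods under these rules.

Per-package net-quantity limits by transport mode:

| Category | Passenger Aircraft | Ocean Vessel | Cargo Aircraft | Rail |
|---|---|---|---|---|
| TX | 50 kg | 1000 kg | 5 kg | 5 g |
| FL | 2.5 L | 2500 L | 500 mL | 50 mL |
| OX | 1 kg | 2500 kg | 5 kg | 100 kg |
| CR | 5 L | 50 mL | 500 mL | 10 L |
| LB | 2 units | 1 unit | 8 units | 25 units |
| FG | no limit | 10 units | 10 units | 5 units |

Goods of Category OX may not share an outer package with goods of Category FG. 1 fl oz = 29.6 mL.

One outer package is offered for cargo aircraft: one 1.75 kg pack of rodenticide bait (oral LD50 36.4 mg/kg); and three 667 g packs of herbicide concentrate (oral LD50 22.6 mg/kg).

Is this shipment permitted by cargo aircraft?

Yes

Oral LD50 36.4 mg/kg meets the Category TX criterion (Toxic), so the rodenticide bait is Category TX.
Herbicide concentrate: oral LD50 22.6 mg/kg ≤ 50 mg/kg → Category TX (Toxic).
Category TX net quantity: 1.75 kg + (three 667 g packs = 2.001 kg) = 3.751 kg.
3.751 kg is within the cargo aircraft limit of 5 kg for Category TX.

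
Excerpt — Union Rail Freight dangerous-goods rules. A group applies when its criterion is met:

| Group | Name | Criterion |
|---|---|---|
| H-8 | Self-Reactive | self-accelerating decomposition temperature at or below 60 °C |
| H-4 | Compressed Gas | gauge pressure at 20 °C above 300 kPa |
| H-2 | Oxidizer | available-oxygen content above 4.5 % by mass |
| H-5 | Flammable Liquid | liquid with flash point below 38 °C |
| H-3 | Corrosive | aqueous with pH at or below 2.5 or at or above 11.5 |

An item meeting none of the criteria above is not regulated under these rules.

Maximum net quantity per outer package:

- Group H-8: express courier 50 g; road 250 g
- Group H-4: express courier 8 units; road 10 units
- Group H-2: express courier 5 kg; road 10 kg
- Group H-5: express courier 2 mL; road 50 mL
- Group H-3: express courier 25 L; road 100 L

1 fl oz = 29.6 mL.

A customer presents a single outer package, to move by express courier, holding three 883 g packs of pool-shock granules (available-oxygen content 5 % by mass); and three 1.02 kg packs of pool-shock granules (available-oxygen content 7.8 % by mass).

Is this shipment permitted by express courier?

With available-oxygen content 5 % by mass (> 4.5 % by mass), the pool-shock granules fall in Group H-2.
The pool-shock granules have available-oxygen content 7.8 % by mass, which is > 4.5 % by mass, so they are Group H-2 (Oxidizer).
Total Group H-2: (three 883 g packs = 2.649 kg) + (three 1.02 kg packs = 3.06 kg) = 5.709 kg.
5.709 kg exceeds the express courier limit of 5 kg for Group H-2.

No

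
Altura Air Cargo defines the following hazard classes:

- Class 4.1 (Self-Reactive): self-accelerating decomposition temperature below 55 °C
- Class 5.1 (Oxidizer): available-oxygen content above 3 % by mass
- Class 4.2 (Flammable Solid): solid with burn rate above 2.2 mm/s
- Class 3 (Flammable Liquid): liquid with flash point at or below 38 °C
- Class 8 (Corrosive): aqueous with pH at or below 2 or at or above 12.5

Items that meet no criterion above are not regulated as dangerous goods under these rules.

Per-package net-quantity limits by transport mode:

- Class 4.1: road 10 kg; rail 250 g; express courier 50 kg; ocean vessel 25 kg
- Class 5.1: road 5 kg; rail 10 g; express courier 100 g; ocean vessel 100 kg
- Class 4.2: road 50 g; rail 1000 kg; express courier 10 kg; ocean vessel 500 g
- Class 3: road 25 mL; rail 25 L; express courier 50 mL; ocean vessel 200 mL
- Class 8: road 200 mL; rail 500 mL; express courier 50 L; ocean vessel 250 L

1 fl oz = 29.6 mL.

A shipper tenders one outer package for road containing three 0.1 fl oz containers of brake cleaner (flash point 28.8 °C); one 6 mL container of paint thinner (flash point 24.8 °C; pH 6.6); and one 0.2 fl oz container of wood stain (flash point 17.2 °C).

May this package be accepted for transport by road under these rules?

With flash point 28.8 °C (≤ 38 °C), the brake cleaner falls in Class 3.
The paint thinner has flash point 24.8 °C, which is ≤ 38 °C, so it is Class 3 (Flammable Liquid).
The wood stain has flash point 17.2 °C, which is ≤ 38 °C, so it is Class 3 (Flammable Liquid).
Total Class 3: (three 0.1 fl oz containers = 8.88 mL) + 6 mL + (one 0.2 fl oz container = 5.92 mL) = 20.8 mL.
That is within the Class 3 road limit of 25 mL.

Yes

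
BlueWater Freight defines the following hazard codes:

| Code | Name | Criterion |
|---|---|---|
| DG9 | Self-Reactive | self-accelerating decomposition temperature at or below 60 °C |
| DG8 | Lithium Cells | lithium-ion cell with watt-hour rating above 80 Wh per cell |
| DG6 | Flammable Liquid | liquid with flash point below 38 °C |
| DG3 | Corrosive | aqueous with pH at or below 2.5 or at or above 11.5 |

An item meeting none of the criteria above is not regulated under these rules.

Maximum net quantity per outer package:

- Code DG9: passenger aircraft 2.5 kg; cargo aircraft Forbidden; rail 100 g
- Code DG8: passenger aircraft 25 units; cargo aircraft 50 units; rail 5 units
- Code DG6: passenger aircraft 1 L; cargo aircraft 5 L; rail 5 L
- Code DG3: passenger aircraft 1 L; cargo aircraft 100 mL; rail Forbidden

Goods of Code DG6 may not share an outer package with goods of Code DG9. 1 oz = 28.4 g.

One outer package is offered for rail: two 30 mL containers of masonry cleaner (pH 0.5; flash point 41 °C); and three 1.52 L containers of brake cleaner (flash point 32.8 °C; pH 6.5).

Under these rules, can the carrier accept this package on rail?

The masonry cleaner has pH 0.5, which is ≤ 2.5, so it is Code DG3 (Corrosive).
Brake cleaner: flash point 32.8 °C < 38 °C → Code DG6 (Flammable Liquid).
Code DG3 quantity: two 30 mL containers = 60 mL.
Code DG3 is Forbidden by rail.
Code DG6 quantity: three 1.52 L containers = 4.56 L.
4.56 L is within the rail limit of 5 L for Code DG6.
The segregation rule (Code DG6 with Code DG9) does not apply to Code DG3 with Code DG6.

No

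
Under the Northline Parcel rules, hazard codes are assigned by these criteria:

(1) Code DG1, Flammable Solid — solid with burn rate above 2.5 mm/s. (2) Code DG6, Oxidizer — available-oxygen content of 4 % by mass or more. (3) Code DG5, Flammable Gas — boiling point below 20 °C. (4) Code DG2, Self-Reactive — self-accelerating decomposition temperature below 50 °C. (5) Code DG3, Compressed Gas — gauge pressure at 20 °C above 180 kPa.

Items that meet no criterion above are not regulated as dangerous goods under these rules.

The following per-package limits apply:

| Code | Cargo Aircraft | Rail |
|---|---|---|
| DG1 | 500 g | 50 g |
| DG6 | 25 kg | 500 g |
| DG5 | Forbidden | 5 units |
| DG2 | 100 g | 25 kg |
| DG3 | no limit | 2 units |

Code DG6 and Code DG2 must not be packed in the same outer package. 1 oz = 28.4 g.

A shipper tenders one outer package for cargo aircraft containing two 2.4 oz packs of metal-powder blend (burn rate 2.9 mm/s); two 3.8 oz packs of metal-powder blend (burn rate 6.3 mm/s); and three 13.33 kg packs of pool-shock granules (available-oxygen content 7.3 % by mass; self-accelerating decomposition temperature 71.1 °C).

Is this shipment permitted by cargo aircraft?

Metal-powder blend: burn rate 2.9 mm/s > 2.5 mm/s → Code DG1 (Flammable Solid).
Metal-powder blend: burn rate 6.3 mm/s > 2.5 mm/s → Code DG1 (Flammable Solid).
Pool-shock granules: available-oxygen content 7.3 % by mass ≥ 4 % by mass → Code DG6 (Oxidizer).
Code DG6 quantity: three 13.33 kg packs = 39.99 kg.
39.99 kg exceeds the cargo aircraft limit of 25 kg for Code DG6.
Total Code DG1: (two 2.4 oz packs = 136.32 g) + (two 3.8 oz packs = 215.84 g) = 352.16 g.
That is within the Code DG1 cargo aircraft limit of 500 g.
The segregation rule (Code DG6 with Code DG2) does not apply to Code DG6 with Code DG1.

No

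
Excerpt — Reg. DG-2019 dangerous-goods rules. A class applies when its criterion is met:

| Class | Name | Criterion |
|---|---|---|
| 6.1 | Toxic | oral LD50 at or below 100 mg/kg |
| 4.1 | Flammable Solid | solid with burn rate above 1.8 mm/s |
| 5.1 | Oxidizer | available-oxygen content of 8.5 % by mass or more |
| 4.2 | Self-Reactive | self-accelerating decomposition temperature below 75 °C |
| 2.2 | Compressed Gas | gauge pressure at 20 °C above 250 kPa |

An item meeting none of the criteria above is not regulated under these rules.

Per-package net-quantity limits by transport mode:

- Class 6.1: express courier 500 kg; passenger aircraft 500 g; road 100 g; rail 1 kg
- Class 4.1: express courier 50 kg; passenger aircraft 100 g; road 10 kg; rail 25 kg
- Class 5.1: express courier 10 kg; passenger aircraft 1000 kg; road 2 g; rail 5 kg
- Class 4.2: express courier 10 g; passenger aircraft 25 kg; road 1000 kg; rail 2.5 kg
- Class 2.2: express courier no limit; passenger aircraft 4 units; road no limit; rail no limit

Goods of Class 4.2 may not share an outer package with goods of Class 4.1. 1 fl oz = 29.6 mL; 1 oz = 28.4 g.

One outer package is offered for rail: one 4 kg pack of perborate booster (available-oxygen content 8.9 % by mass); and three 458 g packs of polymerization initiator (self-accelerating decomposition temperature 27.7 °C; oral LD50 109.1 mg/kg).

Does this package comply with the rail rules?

Yes

The perborate booster has available-oxygen content 8.9 % by mass, which is ≥ 8.5 % by mass, so it is Class 5.1 (Oxidizer).
With self-accelerating decomposition temperature 27.7 °C (< 75 °C), the polymerization initiator falls in Class 4.2.
Class 5.1 quantity: 4 kg.
4 kg is within the rail limit of 5 kg for Class 5.1.
Class 4.2 quantity: three 458 g packs = 1.374 kg.
1.374 kg is within the rail limit of 2.5 kg for Class 4.2.
The segregation rule (Class 4.2 with Class 4.1) does not apply to Class 5.1 with Class 4.2.
Every hazard class is within its rail limit and no segregation rule is violated.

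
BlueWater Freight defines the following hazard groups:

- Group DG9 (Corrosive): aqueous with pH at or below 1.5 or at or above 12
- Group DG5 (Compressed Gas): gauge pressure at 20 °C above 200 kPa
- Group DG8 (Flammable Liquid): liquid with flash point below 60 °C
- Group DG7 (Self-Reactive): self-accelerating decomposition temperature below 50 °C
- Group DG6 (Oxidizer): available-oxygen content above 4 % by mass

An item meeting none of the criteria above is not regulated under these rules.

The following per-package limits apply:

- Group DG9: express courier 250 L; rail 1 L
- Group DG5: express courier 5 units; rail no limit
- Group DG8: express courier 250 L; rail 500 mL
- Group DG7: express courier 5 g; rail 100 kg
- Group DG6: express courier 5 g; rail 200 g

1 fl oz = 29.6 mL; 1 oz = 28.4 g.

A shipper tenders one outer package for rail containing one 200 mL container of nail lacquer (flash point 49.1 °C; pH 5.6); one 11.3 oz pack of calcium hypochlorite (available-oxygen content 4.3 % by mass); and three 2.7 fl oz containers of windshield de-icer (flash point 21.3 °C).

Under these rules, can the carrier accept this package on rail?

With flash point 49.1 °C (< 60 °C), the nail lacquer falls in Group DG8.
Calcium hypochlorite: available-oxygen content 4.3 % by mass > 4 % by mass → Group DG6 (Oxidizer).
The windshield de-icer has flash point 21.3 °C, which is < 60 °C, so it is Group DG8 (Flammable Liquid).
Group DG8 net quantity: 200 mL + (three 2.7 fl oz containers = 239.76 mL) = 439.76 mL.
439.76 mL is within the rail limit of 500 mL for Group DG8.
Group DG6 quantity: one 11.3 oz pack = 320.92 g.
320.92 g exceeds the rail limit of 200 g for Group DG6.

No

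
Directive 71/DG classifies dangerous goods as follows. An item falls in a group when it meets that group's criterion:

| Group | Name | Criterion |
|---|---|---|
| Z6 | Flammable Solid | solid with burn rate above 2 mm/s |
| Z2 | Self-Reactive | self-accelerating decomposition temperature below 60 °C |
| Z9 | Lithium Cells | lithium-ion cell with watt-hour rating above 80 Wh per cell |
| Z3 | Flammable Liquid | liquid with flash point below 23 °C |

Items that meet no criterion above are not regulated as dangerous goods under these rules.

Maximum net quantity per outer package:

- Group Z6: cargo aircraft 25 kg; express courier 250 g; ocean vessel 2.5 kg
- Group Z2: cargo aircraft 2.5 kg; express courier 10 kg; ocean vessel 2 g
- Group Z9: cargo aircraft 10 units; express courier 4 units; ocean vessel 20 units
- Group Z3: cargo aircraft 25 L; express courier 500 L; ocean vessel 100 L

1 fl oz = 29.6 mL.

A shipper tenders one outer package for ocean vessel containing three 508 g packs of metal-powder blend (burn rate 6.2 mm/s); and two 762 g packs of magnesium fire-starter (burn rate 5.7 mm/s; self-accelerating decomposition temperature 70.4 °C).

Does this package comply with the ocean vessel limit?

No

Metal-powder blend: burn rate 6.2 mm/s > 2 mm/s → Group Z6 (Flammable Solid).
Magnesium fire-starter: burn rate 5.7 mm/s > 2 mm/s → Group Z6 (Flammable Solid).
Group Z6 net quantity: (three 508 g packs = 1.524 kg) + (two 762 g packs = 1.524 kg) = 3.048 kg.
3.048 kg exceeds the ocean vessel limit of 2.5 kg for Group Z6.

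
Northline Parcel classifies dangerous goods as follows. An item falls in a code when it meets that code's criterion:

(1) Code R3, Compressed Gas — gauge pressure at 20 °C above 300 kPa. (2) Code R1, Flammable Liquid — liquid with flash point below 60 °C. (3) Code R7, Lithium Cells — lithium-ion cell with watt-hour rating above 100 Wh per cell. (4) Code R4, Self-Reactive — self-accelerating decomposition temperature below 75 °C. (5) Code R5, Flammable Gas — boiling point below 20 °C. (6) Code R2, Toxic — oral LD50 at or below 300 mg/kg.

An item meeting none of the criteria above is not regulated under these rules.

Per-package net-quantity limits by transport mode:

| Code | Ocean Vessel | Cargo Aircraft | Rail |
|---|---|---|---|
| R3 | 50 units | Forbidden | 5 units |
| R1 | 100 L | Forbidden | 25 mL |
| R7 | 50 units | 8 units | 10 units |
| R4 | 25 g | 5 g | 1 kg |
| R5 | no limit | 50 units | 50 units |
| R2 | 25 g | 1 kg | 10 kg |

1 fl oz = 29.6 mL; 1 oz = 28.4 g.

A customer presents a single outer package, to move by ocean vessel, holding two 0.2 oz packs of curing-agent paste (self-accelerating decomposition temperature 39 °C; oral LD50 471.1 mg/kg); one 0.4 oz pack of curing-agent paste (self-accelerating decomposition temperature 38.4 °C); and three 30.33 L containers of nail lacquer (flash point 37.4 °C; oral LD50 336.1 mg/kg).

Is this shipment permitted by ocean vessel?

Yes

Self-accelerating decomposition temperature 39 °C meets the Code R4 criterion (Self-Reactive), so the curing-agent paste is Code R4.
Curing-agent paste: self-accelerating decomposition temperature 38.4 °C < 75 °C → Code R4 (Self-Reactive).
With flash point 37.4 °C (< 60 °C), the nail lacquer falls in Code R1.
Code R1 quantity: three 30.33 L containers = 90.99 L.
That is within the Code R1 ocean vessel limit of 100 L.
Total Code R4: (two 0.2 oz packs = 11.36 g) + (one 0.4 oz pack = 11.36 g) = 22.72 g.
That is within the Code R4 ocean vessel limit of 25 g.
Every hazard code is within its ocean vessel limit and no segregation rule is violated.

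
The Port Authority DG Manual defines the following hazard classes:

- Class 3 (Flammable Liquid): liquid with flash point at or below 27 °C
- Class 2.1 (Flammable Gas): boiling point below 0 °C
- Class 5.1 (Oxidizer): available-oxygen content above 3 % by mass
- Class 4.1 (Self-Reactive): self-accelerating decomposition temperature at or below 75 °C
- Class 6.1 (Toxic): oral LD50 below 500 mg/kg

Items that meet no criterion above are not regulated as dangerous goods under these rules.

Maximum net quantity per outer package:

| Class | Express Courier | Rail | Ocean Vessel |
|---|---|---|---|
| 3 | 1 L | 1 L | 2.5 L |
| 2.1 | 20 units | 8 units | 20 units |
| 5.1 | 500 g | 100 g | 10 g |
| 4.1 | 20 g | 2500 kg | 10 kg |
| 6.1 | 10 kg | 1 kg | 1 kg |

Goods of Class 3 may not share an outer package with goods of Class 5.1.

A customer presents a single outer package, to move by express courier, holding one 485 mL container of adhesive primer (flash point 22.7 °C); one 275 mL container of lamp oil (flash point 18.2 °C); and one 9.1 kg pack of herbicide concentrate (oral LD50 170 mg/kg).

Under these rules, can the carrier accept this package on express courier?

Yes

The adhesive primer has flash point 22.7 °C, which is ≤ 27 °C, so it is Class 3 (Flammable Liquid).
Flash point 18.2 °C meets the Class 3 criterion (Flammable Liquid), so the lamp oil is Class 3.
With oral LD50 170 mg/kg (< 500 mg/kg), the herbicide concentrate falls in Class 6.1.
Total Class 3: 485 mL + 275 mL = 760 mL.
That is within the Class 3 express courier limit of 1 L.
Class 6.1 quantity: 9.1 kg.
9.1 kg is within the express courier limit of 10 kg for Class 6.1.
The segregation rule (Class 3 with Class 5.1) does not apply to Class 3 with Class 6.1.
Every hazard class is within its express courier limit and no segregation rule is violated.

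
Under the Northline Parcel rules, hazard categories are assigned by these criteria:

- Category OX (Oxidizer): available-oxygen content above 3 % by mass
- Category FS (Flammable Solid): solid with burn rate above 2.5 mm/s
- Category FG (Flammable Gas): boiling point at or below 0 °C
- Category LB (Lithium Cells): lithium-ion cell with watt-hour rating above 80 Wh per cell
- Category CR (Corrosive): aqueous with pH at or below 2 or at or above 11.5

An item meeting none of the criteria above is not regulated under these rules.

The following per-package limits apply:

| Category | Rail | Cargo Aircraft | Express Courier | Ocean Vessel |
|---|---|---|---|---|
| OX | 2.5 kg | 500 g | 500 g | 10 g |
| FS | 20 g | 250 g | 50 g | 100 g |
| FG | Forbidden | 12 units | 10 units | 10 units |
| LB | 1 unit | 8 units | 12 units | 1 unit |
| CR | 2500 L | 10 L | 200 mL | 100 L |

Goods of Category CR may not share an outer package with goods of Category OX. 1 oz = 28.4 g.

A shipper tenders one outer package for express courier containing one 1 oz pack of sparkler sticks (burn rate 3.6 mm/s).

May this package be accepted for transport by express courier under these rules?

Yes

The sparkler sticks have burn rate 3.6 mm/s, which is > 2.5 mm/s, so they are Category FS (Flammable Solid).
Category FS quantity: one 1 oz pack = 28.4 g.
28.4 g ≤ 50 g (express courier limit, Category FS) — within limit.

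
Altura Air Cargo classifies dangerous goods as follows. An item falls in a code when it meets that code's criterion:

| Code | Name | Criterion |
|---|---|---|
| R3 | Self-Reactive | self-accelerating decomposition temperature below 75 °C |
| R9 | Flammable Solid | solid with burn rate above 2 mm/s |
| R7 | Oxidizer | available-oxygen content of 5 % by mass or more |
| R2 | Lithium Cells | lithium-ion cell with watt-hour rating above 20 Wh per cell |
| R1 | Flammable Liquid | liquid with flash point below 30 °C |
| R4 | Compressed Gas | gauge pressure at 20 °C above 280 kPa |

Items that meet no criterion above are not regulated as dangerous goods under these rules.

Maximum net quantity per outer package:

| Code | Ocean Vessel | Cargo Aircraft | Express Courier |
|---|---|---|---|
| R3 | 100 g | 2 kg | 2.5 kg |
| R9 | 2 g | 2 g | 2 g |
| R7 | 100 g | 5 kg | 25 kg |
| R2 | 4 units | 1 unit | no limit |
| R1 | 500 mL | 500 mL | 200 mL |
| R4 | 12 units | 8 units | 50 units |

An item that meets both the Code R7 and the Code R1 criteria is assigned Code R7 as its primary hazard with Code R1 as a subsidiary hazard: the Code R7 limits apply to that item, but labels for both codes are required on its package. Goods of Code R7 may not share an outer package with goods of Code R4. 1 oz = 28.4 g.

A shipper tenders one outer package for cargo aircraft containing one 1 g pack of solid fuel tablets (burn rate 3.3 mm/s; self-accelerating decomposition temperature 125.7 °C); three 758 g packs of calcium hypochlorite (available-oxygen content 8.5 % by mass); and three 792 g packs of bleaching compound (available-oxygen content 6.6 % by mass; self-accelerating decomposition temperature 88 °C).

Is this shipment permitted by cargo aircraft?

Burn rate 3.3 mm/s meets the Code R9 criterion (Flammable Solid), so the solid fuel tablets are Code R9.
The calcium hypochlorite has available-oxygen content 8.5 % by mass, which is ≥ 5 % by mass, so it is Code R7 (Oxidizer).
The bleaching compound has available-oxygen content 6.6 % by mass, which is ≥ 5 % by mass, so it is Code R7 (Oxidizer).
Total Code R7: (three 758 g packs = 2.274 kg) + (three 792 g packs = 2.376 kg) = 4.65 kg.
4.65 kg is within the cargo aircraft limit of 5 kg for Code R7.
Code R9 quantity: 1 g.
1 g ≤ 2 g (cargo aircraft limit, Code R9) — within limit.
The segregation rule (Code R7 with Code R4) does not apply to Code R7 with Code R9.
Every hazard code is within its cargo aircraft limit and no segregation rule is violated.

Yes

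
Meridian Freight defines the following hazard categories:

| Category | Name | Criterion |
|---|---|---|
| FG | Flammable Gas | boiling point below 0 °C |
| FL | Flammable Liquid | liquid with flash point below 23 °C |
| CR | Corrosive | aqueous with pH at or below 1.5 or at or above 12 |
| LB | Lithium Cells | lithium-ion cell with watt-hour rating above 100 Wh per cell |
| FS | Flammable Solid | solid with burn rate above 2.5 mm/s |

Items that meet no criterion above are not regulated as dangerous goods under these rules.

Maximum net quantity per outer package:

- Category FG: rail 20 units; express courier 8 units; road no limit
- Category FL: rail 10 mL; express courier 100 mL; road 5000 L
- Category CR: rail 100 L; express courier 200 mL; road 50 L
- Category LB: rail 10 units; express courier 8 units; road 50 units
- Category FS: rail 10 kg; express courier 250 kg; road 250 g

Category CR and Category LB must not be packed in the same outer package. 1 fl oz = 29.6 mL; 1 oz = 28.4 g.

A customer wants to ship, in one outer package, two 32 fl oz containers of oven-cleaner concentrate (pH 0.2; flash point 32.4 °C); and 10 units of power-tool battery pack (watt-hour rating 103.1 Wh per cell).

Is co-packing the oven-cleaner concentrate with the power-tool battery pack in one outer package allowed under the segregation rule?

No

Oven-cleaner concentrate: pH 0.2 ≤ 1.5 → Category CR (Corrosive).
Watt-hour rating 103.1 Wh per cell meets the Category LB criterion (Lithium Cells), so the power-tool battery pack is Category LB.
Category CR and Category LB may not share an outer package.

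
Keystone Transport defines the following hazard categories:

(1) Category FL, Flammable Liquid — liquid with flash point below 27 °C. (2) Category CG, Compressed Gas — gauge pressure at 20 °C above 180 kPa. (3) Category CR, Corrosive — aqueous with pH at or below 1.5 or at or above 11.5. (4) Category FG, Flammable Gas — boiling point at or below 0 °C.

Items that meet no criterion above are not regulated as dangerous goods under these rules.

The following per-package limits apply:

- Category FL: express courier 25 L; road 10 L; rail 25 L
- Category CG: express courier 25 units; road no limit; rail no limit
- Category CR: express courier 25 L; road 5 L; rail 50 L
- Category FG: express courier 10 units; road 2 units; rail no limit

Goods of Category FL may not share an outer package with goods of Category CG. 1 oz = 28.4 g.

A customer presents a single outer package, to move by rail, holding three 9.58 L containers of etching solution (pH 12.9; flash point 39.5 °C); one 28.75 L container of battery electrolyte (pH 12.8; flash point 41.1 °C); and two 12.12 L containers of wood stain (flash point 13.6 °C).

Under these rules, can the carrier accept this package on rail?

With pH 12.9 (≥ 11.5), the etching solution falls in Category CR.
Battery electrolyte: pH 12.8 ≥ 11.5 → Category CR (Corrosive).
Wood stain: flash point 13.6 °C < 27 °C → Category FL (Flammable Liquid).
Total Category CR: (three 9.58 L containers = 28.74 L) + 28.75 L = 57.49 L.
That exceeds the Category CR rail limit of 50 L.
Category FL quantity: two 12.12 L containers = 24.24 L.
24.24 L is within the rail limit of 25 L for Category FL.
The segregation rule (Category FL with Category CG) does not apply to Category CR with Category FL.

No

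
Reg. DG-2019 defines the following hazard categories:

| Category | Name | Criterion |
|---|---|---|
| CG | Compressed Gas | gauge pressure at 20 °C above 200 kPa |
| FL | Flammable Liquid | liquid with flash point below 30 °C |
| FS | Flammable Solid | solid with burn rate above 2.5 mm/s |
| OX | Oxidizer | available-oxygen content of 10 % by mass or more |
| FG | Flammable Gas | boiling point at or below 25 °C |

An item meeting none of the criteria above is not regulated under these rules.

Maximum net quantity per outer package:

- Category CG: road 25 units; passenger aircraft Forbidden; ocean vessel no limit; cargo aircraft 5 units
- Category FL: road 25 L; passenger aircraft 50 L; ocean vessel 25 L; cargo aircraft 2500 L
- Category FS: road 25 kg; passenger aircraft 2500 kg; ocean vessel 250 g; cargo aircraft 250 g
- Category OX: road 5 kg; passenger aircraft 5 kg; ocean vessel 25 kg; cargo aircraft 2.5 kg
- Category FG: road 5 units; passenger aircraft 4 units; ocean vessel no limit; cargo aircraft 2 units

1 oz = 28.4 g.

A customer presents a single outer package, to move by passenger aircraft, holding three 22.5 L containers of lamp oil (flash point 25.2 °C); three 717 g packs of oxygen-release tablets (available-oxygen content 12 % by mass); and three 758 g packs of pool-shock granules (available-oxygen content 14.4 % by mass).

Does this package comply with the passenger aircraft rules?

With flash point 25.2 °C (< 30 °C), the lamp oil falls in Category FL.
Available-oxygen content 12 % by mass meets the Category OX criterion (Oxidizer), so the oxygen-release tablets are Category OX.
With available-oxygen content 14.4 % by mass (≥ 10 % by mass), the pool-shock granules fall in Category OX.
Category FL quantity: three 22.5 L containers = 67.5 L.
67.5 L exceeds the passenger aircraft limit of 50 L for Category FL.
Total Category OX: (three 717 g packs = 2.151 kg) + (three 758 g packs = 2.274 kg) = 4.425 kg.
4.425 kg is within the passenger aircraft limit of 5 kg for Category OX.

No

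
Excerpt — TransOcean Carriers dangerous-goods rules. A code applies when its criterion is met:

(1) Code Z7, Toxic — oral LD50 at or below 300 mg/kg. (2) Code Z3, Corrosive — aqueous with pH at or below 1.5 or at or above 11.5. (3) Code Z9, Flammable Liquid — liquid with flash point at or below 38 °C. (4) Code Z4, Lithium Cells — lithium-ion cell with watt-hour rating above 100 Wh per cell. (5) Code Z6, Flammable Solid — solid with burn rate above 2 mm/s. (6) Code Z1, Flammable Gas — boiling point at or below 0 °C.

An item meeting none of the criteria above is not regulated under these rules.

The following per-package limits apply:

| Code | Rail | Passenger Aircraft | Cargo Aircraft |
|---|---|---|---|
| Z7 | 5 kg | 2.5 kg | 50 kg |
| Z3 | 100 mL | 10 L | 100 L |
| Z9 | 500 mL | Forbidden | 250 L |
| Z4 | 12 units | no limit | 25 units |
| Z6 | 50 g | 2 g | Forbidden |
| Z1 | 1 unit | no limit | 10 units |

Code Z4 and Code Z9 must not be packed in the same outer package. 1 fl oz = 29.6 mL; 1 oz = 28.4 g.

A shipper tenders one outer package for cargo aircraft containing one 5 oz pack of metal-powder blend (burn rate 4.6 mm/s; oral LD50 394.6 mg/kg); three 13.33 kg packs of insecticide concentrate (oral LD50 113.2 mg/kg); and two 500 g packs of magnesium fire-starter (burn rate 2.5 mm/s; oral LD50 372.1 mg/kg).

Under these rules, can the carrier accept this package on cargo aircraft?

No

With burn rate 4.6 mm/s (> 2 mm/s), the metal-powder blend falls in Code Z6.
The insecticide concentrate has oral LD50 113.2 mg/kg, which is ≤ 300 mg/kg, so it is Code Z7 (Toxic).
With burn rate 2.5 mm/s (> 2 mm/s), the magnesium fire-starter falls in Code Z6.
Code Z6 net quantity: (one 5 oz pack = 142 g) + (two 500 g packs = 1 kg) = 1.142 kg.
By cargo aircraft, Code Z6 is Forbidden regardless of quantity.
Code Z7 quantity: three 13.33 kg packs = 39.99 kg.
39.99 kg ≤ 50 kg (cargo aircraft limit, Code Z7) — within limit.
The segregation rule (Code Z4 with Code Z9) does not apply to Code Z6 with Code Z7.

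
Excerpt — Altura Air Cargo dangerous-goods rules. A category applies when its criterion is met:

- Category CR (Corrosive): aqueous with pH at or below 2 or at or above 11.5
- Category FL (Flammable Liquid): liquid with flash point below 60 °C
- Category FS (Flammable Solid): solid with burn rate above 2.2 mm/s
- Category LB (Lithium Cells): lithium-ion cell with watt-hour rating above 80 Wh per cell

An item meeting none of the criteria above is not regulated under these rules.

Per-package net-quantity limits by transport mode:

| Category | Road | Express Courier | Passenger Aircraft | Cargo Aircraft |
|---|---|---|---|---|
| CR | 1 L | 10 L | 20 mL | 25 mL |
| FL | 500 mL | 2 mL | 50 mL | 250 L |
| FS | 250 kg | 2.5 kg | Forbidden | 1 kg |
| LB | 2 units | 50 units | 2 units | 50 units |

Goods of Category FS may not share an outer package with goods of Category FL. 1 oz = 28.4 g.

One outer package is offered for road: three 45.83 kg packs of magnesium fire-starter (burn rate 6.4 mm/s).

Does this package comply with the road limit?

With burn rate 6.4 mm/s (> 2.2 mm/s), the magnesium fire-starter falls in Category FS.
Category FS quantity: three 45.83 kg packs = 137.49 kg.
137.49 kg ≤ 250 kg (road limit, Category FS) — within limit.

Yes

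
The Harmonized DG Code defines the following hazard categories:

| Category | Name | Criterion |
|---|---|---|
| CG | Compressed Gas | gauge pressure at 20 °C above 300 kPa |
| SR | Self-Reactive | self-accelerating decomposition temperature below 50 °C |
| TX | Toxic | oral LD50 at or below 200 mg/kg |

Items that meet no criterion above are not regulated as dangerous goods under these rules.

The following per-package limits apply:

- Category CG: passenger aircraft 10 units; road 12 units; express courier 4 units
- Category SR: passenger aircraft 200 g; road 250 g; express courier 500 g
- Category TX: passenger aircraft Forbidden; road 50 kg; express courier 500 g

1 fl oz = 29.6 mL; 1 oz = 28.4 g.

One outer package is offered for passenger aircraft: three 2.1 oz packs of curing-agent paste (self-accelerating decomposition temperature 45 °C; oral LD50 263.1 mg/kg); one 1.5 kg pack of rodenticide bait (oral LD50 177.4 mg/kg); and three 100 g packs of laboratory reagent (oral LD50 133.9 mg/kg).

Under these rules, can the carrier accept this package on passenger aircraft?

No

The curing-agent paste has self-accelerating decomposition temperature 45 °C, which is < 50 °C, so it is Category SR (Self-Reactive).
Oral LD50 177.4 mg/kg meets the Category TX criterion (Toxic), so the rodenticide bait is Category TX.
Oral LD50 133.9 mg/kg meets the Category TX criterion (Toxic), so the laboratory reagent is Category TX.
Total Category TX: 1.5 kg + (three 100 g packs = 300 g) = 1.8 kg.
Category TX is Forbidden by passenger aircraft.
Category SR quantity: three 2.1 oz packs = 178.92 g.
That is within the Category SR passenger aircraft limit of 200 g.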